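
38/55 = 38/55 = 0.69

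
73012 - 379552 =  - 306540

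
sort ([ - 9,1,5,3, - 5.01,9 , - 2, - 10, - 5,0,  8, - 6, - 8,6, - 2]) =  [ - 10,-9,  -  8  , - 6, - 5.01, - 5, - 2, - 2,  0 , 1,3,5 , 6,8,9] 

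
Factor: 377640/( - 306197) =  - 2^3 * 3^2*5^1*127^( - 1 )*1049^1  *  2411^(  -  1 ) 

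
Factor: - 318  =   - 2^1*3^1*53^1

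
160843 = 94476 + 66367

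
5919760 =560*10571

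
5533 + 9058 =14591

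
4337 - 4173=164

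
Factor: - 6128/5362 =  - 2^3*7^( - 1) = - 8/7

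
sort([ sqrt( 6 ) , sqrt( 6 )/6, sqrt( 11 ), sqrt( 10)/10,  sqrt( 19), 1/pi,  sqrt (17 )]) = [sqrt( 10 ) /10 , 1/pi,sqrt( 6 )/6, sqrt (6 ),sqrt(11) , sqrt(17 ), sqrt( 19)]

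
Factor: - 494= - 2^1*13^1 *19^1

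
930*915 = 850950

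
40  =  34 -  - 6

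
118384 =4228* 28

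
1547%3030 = 1547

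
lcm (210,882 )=4410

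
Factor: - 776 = - 2^3*97^1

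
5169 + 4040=9209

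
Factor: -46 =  - 2^1*23^1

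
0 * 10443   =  0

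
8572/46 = 186+8/23 = 186.35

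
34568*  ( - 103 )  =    -  3560504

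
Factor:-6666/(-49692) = 11/82 = 2^( - 1)*11^1*41^(-1 ) 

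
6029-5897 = 132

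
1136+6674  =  7810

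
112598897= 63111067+49487830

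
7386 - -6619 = 14005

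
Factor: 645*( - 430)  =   - 2^1*3^1* 5^2*43^2 = - 277350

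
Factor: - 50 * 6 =-300 = -2^2*3^1*5^2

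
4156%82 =56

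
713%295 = 123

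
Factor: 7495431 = 3^1*1129^1*2213^1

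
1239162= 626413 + 612749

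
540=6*90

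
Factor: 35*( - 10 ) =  - 350  =  - 2^1 * 5^2*7^1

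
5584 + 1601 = 7185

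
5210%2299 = 612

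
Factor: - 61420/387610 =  - 2^1*37^1 * 467^( - 1 )  =  - 74/467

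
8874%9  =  0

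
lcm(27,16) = 432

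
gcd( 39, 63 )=3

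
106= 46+60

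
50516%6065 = 1996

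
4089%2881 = 1208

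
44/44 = 1 = 1.00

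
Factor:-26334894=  - 2^1 * 3^1 * 71^1*61819^1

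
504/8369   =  504/8369 = 0.06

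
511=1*511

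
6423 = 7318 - 895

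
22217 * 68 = 1510756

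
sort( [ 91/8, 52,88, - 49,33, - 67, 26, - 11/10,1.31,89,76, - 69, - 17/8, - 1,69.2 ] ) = [ - 69, - 67, - 49, - 17/8, - 11/10,-1,1.31,91/8 , 26, 33,52,69.2, 76 , 88,89 ]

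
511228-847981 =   -  336753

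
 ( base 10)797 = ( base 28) 10d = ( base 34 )NF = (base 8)1435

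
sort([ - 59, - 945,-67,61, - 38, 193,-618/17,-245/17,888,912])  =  [ - 945,-67,- 59, -38, - 618/17, - 245/17,  61,193,  888,912 ] 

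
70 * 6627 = 463890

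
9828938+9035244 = 18864182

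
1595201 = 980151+615050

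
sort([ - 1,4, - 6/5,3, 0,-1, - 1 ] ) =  [ - 6/5,  -  1, - 1, - 1, 0, 3,4 ]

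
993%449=95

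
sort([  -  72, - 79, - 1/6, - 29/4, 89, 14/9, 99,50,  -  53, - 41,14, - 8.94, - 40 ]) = [ - 79, - 72,-53, - 41, - 40, -8.94,-29/4 , - 1/6,14/9, 14,50, 89,99 ]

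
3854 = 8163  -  4309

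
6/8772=1/1462 = 0.00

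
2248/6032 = 281/754 = 0.37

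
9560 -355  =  9205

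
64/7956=16/1989 =0.01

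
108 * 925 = 99900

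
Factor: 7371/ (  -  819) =- 9= - 3^2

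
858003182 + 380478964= 1238482146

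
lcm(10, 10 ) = 10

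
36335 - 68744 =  - 32409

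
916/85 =10+ 66/85= 10.78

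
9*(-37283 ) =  - 335547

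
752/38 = 376/19 = 19.79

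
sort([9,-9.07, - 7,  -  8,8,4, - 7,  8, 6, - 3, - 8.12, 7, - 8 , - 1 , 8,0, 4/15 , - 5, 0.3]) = [- 9.07, - 8.12,- 8,  -  8, - 7 , - 7 , - 5, - 3,  -  1, 0, 4/15, 0.3,4, 6, 7, 8,8, 8,9]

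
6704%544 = 176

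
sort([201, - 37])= [ - 37,201] 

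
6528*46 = 300288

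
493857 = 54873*9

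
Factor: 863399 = 409^1*2111^1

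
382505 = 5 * 76501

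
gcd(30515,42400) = 5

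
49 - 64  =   - 15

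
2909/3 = 2909/3 = 969.67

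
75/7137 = 25/2379  =  0.01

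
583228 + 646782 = 1230010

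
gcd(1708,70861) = 7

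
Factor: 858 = 2^1*3^1* 11^1 *13^1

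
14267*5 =71335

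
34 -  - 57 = 91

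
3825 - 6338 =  - 2513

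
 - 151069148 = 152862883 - 303932031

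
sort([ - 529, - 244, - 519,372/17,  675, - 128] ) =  [ - 529 , -519, - 244 , -128, 372/17,675] 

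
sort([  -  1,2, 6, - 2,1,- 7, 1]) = [-7, - 2, - 1, 1 , 1, 2, 6]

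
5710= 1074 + 4636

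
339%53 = 21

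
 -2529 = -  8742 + 6213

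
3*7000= 21000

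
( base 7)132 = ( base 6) 200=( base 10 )72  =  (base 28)2g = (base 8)110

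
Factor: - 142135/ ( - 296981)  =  5^1*7^1* 31^1 *131^1*296981^(- 1)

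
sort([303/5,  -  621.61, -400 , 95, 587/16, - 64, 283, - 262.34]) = [ - 621.61 , - 400, - 262.34,-64,587/16, 303/5,95 , 283]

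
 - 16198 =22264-38462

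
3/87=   1/29=0.03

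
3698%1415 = 868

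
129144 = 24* 5381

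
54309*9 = 488781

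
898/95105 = 898/95105 = 0.01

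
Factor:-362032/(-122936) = 2^1*11^1*17^1*127^(-1) = 374/127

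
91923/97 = 91923/97 = 947.66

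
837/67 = 12+ 33/67 = 12.49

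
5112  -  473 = 4639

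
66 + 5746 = 5812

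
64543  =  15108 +49435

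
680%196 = 92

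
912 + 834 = 1746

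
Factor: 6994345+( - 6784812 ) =209533^1= 209533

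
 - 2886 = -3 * 962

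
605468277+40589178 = 646057455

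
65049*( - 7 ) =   -  455343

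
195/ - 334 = -195/334 = -  0.58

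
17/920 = 17/920  =  0.02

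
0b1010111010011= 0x15D3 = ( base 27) 7HP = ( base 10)5587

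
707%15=2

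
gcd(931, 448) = 7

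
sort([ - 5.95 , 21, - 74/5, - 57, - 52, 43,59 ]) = [ - 57,-52,-74/5,-5.95 , 21,43, 59 ] 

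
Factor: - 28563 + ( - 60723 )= - 2^1*3^1*23^1*647^1 = -89286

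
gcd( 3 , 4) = 1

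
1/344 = 1/344 = 0.00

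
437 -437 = 0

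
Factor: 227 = 227^1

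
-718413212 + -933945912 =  - 1652359124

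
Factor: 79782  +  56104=2^1*67943^1 = 135886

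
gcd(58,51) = 1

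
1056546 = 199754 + 856792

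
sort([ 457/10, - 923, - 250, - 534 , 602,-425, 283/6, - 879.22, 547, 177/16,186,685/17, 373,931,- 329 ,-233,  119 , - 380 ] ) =[ - 923,-879.22,-534, - 425,-380,-329, - 250,-233, 177/16,685/17, 457/10, 283/6 , 119 , 186, 373, 547 , 602,931]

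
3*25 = 75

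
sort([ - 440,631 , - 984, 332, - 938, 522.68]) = [ - 984, - 938, - 440, 332,  522.68 , 631]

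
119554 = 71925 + 47629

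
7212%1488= 1260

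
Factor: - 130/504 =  - 2^( - 2 )*3^(-2 ) * 5^1*7^(-1) * 13^1= -65/252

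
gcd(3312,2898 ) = 414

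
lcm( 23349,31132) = 93396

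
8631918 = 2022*4269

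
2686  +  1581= 4267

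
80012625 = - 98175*( - 815)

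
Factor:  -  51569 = -7^1*53^1*139^1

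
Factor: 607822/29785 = 2^1 * 5^(-1)*7^ ( - 1)* 23^( - 1)*37^( - 1)*127^1*2393^1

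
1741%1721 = 20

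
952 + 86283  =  87235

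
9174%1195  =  809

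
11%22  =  11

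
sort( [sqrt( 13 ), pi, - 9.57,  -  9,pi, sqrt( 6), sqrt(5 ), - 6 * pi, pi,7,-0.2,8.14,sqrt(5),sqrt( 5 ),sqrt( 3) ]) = [-6*pi, - 9.57,-9, - 0.2, sqrt( 3), sqrt (5), sqrt(5), sqrt( 5),sqrt(6),pi,pi, pi,  sqrt( 13), 7,  8.14 ]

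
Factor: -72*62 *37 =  - 2^4*3^2* 31^1 * 37^1 = - 165168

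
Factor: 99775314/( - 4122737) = -2^1*3^7* 349^(  -  1 )*11813^(-1) * 22811^1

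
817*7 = 5719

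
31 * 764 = 23684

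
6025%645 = 220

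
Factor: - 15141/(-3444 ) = 2^( - 2 )*7^1*41^( - 1 ) * 103^1 = 721/164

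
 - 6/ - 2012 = 3/1006  =  0.00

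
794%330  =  134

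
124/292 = 31/73 = 0.42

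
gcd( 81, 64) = 1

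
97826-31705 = 66121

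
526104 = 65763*8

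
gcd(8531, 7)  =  1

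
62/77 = 62/77 = 0.81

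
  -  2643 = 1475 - 4118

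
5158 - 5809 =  - 651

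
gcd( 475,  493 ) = 1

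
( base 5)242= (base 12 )60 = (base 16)48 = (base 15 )4C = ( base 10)72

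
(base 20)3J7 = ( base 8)3063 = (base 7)4425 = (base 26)291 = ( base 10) 1587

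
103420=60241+43179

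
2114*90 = 190260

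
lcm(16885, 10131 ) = 50655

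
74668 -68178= 6490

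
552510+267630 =820140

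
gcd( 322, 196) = 14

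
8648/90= 96 + 4/45 = 96.09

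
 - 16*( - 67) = 1072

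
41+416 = 457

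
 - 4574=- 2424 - 2150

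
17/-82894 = -1 + 82877/82894=- 0.00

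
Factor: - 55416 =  - 2^3*3^1*2309^1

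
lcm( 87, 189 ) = 5481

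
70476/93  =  23492/31 = 757.81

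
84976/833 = 102+10/833 = 102.01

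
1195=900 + 295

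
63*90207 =5683041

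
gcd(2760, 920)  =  920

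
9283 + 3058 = 12341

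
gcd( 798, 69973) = 1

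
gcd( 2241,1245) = 249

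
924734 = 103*8978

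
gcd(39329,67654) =1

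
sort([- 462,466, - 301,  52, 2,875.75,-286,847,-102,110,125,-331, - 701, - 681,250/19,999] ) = [-701, - 681,  -  462, - 331, - 301, -286,-102, 2,250/19, 52,  110, 125,466,847 , 875.75,999]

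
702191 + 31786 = 733977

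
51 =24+27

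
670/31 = 670/31= 21.61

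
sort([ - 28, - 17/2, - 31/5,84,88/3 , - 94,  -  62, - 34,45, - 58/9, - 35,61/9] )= [ - 94, - 62 , - 35, - 34, - 28, - 17/2, - 58/9, - 31/5 , 61/9,88/3,45 , 84 ] 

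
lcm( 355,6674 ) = 33370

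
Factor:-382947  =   - 3^1 * 127649^1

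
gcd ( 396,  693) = 99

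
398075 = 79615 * 5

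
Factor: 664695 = 3^2  *5^1*14771^1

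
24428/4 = 6107 = 6107.00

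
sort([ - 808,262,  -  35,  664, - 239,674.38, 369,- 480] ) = [ - 808, - 480, - 239,-35,262, 369,664,674.38]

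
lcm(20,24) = 120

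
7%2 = 1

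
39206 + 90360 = 129566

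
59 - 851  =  -792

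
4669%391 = 368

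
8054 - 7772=282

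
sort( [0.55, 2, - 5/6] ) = [ - 5/6 , 0.55, 2]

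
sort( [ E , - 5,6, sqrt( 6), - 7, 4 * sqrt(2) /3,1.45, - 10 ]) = [ - 10, - 7, - 5, 1.45, 4*sqrt( 2) /3, sqrt( 6 ), E, 6 ] 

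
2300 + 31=2331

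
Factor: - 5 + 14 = 9 = 3^2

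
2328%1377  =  951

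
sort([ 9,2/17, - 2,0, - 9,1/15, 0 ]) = [ - 9,- 2,  0,0, 1/15, 2/17,9]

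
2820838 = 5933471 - 3112633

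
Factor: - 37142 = -2^1 * 7^2*379^1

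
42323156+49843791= 92166947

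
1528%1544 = 1528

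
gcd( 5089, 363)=1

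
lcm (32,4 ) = 32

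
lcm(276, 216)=4968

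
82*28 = 2296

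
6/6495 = 2/2165=0.00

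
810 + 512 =1322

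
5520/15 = 368= 368.00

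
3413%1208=997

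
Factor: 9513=3^2 * 7^1*151^1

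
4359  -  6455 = -2096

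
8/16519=8/16519=0.00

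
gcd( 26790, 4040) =10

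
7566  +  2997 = 10563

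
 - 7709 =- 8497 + 788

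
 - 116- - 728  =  612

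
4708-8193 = -3485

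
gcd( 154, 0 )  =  154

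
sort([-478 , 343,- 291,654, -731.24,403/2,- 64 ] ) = [ -731.24, - 478, - 291,  -  64, 403/2, 343, 654 ] 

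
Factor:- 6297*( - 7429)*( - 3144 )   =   - 2^3 * 3^2*17^1 * 19^1 *23^1*131^1*2099^1 = - 147077618472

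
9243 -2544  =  6699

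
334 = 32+302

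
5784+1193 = 6977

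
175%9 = 4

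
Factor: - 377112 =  - 2^3*3^1*19^1*827^1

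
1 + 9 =10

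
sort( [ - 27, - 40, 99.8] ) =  [ - 40, - 27,99.8 ] 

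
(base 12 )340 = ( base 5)3410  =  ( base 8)740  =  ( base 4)13200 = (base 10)480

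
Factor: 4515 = 3^1*5^1*7^1*43^1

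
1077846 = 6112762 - 5034916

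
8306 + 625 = 8931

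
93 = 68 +25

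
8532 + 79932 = 88464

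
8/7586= 4/3793= 0.00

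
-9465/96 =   -  99 + 13/32 = -98.59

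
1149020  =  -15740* ( -73) 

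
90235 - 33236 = 56999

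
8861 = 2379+6482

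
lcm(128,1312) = 5248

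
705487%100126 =4605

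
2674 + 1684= 4358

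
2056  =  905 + 1151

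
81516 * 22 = 1793352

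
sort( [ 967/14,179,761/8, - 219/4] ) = [- 219/4, 967/14,761/8,179]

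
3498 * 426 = 1490148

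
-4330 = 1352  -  5682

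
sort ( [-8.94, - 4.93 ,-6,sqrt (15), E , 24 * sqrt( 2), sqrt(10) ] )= [ - 8.94,-6, - 4.93 , E,  sqrt ( 10),sqrt(15),24 * sqrt(2 )] 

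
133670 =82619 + 51051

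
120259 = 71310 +48949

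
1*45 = 45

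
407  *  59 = 24013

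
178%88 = 2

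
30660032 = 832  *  36851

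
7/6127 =7/6127 =0.00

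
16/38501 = 16/38501 =0.00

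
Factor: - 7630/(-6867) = 2^1 * 3^( - 2)*5^1 = 10/9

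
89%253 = 89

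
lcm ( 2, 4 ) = 4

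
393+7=400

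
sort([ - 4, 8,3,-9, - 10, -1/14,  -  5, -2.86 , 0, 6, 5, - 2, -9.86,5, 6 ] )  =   [  -  10,-9.86, - 9, - 5, - 4, - 2.86, - 2, -1/14, 0, 3, 5,  5,  6, 6, 8]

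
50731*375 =19024125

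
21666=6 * 3611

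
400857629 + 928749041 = 1329606670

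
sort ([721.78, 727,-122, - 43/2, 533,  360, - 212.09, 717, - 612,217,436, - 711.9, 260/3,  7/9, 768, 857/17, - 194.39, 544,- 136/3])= [ - 711.9,-612, - 212.09, - 194.39,-122, - 136/3, - 43/2, 7/9, 857/17 , 260/3,217, 360,  436 , 533, 544, 717, 721.78,  727,768]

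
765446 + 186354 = 951800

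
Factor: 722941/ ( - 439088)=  - 2^( - 4)*13^( - 1 )*29^1*97^1  *257^1*2111^( - 1)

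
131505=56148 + 75357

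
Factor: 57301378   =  2^1* 19^1*461^1*3271^1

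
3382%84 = 22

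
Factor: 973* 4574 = 2^1*7^1*139^1*2287^1 = 4450502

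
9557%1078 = 933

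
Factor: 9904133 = 9904133^1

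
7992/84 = 95 + 1/7 =95.14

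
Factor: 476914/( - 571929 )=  - 778/933  =  - 2^1*3^(-1) * 311^ ( - 1)*389^1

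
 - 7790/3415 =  - 3 + 491/683 = -2.28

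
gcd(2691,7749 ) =9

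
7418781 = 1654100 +5764681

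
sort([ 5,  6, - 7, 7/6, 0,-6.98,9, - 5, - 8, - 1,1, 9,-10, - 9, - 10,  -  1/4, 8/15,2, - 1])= [-10, - 10, - 9, - 8,  -  7, - 6.98, - 5 , - 1, - 1, - 1/4,0,  8/15 , 1 , 7/6,  2, 5 , 6 , 9, 9 ]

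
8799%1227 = 210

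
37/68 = 37/68 = 0.54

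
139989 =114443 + 25546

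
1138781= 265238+873543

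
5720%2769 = 182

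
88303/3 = 29434 + 1/3 =29434.33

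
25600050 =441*58050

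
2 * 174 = 348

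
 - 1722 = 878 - 2600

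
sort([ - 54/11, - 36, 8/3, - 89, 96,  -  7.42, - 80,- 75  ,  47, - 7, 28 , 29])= [ - 89,-80, - 75, - 36, - 7.42, - 7, - 54/11, 8/3,28, 29, 47, 96]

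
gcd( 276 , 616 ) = 4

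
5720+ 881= 6601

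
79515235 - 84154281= - 4639046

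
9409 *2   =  18818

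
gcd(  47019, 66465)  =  21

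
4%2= 0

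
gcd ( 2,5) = 1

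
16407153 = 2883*5691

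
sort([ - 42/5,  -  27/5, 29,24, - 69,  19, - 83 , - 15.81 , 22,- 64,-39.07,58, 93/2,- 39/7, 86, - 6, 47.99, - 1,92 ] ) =[  -  83,  -  69,-64, - 39.07, - 15.81, - 42/5,  -  6 , -39/7,-27/5, - 1, 19, 22,24, 29,93/2 , 47.99,  58,86, 92 ] 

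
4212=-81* (-52 )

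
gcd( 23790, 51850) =610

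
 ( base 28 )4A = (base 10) 122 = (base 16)7A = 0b1111010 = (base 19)68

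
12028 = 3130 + 8898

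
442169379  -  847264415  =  - 405095036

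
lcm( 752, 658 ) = 5264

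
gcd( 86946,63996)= 6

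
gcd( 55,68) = 1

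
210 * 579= 121590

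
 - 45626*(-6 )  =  273756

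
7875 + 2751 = 10626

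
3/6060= 1/2020 = 0.00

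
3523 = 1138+2385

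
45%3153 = 45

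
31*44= 1364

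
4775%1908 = 959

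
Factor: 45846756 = 2^2*3^3*17^1*24971^1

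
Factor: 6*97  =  2^1 * 3^1*97^1=582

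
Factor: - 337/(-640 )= 2^( - 7)*5^(-1)*337^1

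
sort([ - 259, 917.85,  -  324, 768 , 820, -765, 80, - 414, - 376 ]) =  [-765 , - 414, -376,-324, - 259, 80, 768, 820, 917.85 ] 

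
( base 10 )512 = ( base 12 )368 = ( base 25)KC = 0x200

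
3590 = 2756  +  834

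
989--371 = 1360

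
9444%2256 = 420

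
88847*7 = 621929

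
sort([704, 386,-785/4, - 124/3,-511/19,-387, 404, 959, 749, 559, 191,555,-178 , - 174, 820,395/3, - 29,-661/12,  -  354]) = [ -387, - 354, - 785/4, - 178, -174, - 661/12, -124/3, - 29, - 511/19,395/3,191, 386, 404, 555, 559, 704, 749, 820, 959 ] 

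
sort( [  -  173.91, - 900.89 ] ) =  [  -  900.89, - 173.91 ]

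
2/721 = 2/721  =  0.00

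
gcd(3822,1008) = 42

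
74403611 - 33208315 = 41195296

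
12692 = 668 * 19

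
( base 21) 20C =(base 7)2415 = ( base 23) 1FK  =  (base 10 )894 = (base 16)37e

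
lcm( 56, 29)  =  1624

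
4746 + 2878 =7624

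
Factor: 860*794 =682840 = 2^3*5^1*43^1*397^1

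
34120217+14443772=48563989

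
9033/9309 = 3011/3103 = 0.97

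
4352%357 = 68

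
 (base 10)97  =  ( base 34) 2T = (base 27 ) 3G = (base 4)1201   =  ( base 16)61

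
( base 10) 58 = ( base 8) 72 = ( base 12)4A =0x3A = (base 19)31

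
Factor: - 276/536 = -2^(  -  1)*3^1*23^1*67^( - 1)=- 69/134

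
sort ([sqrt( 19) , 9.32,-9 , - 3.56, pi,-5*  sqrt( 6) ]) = [ - 5*sqrt( 6), - 9, - 3.56, pi,sqrt(19), 9.32] 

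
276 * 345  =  95220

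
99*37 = 3663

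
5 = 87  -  82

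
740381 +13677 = 754058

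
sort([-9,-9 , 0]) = [-9,-9,  0]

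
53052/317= 53052/317 =167.36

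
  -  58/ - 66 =29/33 = 0.88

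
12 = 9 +3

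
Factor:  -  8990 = -2^1*5^1 * 29^1*31^1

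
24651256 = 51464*479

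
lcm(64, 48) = 192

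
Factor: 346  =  2^1*173^1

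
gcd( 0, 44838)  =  44838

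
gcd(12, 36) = 12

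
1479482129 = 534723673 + 944758456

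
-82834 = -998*83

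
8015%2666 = 17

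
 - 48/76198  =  -1 + 38075/38099 =-0.00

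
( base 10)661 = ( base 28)nh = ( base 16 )295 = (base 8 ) 1225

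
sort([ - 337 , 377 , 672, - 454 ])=[ - 454,-337,  377, 672]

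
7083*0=0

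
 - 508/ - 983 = 508/983 = 0.52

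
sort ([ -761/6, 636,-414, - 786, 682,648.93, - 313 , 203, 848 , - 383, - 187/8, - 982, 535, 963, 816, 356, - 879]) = [ - 982, - 879, - 786,-414, - 383,-313, - 761/6, - 187/8, 203, 356, 535, 636, 648.93, 682, 816, 848, 963 ] 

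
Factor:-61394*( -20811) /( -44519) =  - 1277670534/44519= - 2^1*3^1 *7^1*991^1*30697^1 *44519^ ( - 1 ) 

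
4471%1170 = 961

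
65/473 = 65/473 =0.14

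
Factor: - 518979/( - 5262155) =3^1 * 5^(  -  1) * 172993^1*1052431^(-1)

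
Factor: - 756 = - 2^2*3^3*7^1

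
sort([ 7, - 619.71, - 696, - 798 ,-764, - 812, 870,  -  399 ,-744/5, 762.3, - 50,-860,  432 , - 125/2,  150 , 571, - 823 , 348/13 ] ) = [ -860, - 823,-812,-798, - 764  , - 696,-619.71, -399, - 744/5, - 125/2, - 50,7,  348/13, 150,432 , 571, 762.3,870 ]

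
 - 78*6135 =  - 478530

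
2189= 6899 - 4710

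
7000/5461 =1 + 1539/5461 =1.28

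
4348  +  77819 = 82167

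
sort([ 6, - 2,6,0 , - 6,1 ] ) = [ - 6, - 2,  0,1,6,6 ] 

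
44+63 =107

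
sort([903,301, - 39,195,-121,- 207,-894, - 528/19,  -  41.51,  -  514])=[ - 894 ,-514,-207, - 121, - 41.51, - 39,-528/19, 195, 301,903]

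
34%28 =6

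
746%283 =180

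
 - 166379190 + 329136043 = 162756853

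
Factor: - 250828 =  - 2^2*73^1*859^1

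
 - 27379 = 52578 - 79957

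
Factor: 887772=2^2*3^1*167^1*443^1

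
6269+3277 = 9546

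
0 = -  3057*0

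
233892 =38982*6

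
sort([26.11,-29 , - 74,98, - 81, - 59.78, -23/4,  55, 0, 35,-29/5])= [ - 81, - 74, - 59.78, -29, - 29/5,-23/4, 0, 26.11, 35 , 55, 98 ]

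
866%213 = 14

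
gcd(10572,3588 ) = 12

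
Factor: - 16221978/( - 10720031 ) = 2^1*3^3*7^( - 1 )*17^1*41^1 * 83^( - 1)*431^1*18451^ ( - 1)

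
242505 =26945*9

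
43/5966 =43/5966 = 0.01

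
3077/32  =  3077/32 = 96.16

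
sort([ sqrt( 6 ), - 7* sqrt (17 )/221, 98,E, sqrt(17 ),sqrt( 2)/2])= [ - 7 * sqrt(17)/221 , sqrt( 2 )/2,  sqrt(6 ), E,  sqrt( 17 ),  98 ]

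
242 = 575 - 333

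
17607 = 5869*3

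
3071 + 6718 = 9789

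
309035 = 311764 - 2729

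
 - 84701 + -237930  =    -  322631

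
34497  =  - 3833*( - 9 ) 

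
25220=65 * 388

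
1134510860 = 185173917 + 949336943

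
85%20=5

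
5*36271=181355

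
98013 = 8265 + 89748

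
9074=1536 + 7538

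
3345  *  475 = 1588875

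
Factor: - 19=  -19^1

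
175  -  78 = 97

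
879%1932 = 879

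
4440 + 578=5018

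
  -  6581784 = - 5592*1177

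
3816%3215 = 601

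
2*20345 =40690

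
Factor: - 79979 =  - 79979^1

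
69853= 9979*7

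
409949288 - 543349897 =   -  133400609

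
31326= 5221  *6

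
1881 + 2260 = 4141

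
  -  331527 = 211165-542692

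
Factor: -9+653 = 644=   2^2*7^1 * 23^1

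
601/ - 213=-601/213 = - 2.82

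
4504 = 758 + 3746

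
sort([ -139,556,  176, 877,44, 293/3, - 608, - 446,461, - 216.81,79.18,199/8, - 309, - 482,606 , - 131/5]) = [ - 608, - 482, - 446, - 309, - 216.81, - 139, - 131/5,199/8,44,79.18,293/3, 176,461, 556,606 , 877]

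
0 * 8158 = 0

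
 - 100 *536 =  - 53600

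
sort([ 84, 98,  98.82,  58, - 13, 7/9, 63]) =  [-13,  7/9, 58, 63,  84, 98,  98.82] 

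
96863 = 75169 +21694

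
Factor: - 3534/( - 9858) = 19^1* 53^(-1)= 19/53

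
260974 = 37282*7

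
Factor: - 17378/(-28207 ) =2^1*67^( - 1)*421^( -1 )*8689^1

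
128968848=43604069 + 85364779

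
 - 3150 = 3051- 6201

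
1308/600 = 109/50=2.18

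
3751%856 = 327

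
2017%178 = 59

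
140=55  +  85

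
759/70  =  10 + 59/70 = 10.84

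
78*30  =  2340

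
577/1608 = 577/1608 = 0.36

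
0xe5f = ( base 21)874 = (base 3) 12001021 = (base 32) 3IV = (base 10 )3679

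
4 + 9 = 13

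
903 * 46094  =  41622882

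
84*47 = 3948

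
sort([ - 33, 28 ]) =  [ - 33,28] 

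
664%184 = 112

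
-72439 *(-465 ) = 33684135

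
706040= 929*760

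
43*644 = 27692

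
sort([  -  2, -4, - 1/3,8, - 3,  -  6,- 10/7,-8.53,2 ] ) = [-8.53 , - 6,-4,-3, - 2, - 10/7,-1/3 , 2, 8]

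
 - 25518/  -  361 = 25518/361 = 70.69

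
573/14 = 40 + 13/14=   40.93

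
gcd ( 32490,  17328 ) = 2166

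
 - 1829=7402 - 9231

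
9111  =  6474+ 2637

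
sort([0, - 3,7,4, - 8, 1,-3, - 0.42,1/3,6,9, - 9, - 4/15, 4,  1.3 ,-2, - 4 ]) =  [ - 9  , - 8, - 4,- 3,  -  3, - 2, - 0.42,  -  4/15, 0,1/3, 1, 1.3,  4,4  ,  6,7,9]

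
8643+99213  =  107856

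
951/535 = 951/535 = 1.78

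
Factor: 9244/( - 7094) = -2^1*2311^1*3547^( - 1) = - 4622/3547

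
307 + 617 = 924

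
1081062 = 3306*327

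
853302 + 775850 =1629152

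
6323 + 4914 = 11237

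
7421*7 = 51947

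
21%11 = 10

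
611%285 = 41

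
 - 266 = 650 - 916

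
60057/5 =12011 + 2/5 =12011.40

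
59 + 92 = 151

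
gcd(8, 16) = 8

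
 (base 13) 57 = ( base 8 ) 110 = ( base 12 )60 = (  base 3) 2200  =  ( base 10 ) 72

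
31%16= 15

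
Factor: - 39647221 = - 39647221^1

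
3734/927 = 3734/927 = 4.03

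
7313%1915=1568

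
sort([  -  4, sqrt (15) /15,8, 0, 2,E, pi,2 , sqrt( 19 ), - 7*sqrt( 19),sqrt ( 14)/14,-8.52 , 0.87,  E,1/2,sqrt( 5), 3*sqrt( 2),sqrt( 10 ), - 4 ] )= [-7 * sqrt( 19),-8.52 ,-4,- 4,0, sqrt( 15)/15,sqrt( 14) /14,  1/2 , 0.87,  2, 2,sqrt(5),  E,  E,pi,sqrt(10 ), 3 * sqrt( 2),  sqrt( 19), 8]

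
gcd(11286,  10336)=38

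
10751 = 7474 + 3277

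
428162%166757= 94648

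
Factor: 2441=2441^1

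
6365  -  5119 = 1246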